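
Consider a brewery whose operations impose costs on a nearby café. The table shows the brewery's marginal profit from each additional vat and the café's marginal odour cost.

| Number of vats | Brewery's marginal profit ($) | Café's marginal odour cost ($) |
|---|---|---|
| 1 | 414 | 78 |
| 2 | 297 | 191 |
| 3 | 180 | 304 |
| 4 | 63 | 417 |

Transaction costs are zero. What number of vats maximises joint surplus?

2

Bargaining reaches the level where marginal profit last exceeds marginal odour cost.
That holds through level 2 (297 ≥ 191) but not at 3 (180 < 304).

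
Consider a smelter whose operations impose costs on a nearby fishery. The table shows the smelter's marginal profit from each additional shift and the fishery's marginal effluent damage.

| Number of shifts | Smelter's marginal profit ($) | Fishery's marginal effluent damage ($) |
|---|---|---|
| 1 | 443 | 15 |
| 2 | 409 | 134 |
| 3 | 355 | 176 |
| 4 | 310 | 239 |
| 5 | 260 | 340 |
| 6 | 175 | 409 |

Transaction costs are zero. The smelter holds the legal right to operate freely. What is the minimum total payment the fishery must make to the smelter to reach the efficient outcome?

Left alone the smelter would choose level 6 (marginal profit stays positive).
Efficient level: k* = 4 (marginal profit ≥ marginal effluent damage through 4).
The fishery must at least cover the smelter's forgone profit from cutting 6→4: 260 + 175 = 435.

$435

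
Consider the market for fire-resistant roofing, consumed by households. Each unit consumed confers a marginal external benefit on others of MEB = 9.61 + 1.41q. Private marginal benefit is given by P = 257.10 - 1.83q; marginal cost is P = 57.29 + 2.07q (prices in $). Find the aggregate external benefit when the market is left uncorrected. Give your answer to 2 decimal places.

$2342.87

Market equilibrium (private): 57.29 + 2.07q = 257.10 - 1.83q → q_m = 51.2333.
Total external benefit = ∫₀^{q_m} (9.61 + 1.41q) dq = 9.61×51.2333 + ½×1.41×51.2333² = 2342.8720.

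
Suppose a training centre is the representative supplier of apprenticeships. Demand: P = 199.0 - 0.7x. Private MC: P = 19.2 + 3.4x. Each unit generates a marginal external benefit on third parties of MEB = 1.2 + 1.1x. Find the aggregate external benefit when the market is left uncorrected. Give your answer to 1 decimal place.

Market equilibrium (private): 19.2 + 3.4x = 199.0 - 0.7x → x_m = 43.8537.
Total external benefit = ∫₀^{x_m} (1.2 + 1.1x) dx = 1.2×43.8537 + ½×1.1×43.8537² = 1110.3553.

1110.4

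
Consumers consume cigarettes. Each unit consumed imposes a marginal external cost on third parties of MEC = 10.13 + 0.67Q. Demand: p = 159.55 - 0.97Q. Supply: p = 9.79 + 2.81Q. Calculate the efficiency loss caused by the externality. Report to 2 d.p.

DWL = 151.13

Market equilibrium (private): 9.79 + 2.81Q = 159.55 - 0.97Q → Q_m = 39.6190.
Social marginal benefit = demand − MEC = 149.42 - 1.64Q.
Set SMB = MC: 149.42 - 1.64Q = 9.79 + 2.81Q → Q* = 31.3775.
Height of the DWL triangle at Q_m is MC(Q_m) − SMB(Q_m) = MEC(Q_m) = 36.6748.
DWL = ½ × 8.2415 × 36.6748 = 151.1277.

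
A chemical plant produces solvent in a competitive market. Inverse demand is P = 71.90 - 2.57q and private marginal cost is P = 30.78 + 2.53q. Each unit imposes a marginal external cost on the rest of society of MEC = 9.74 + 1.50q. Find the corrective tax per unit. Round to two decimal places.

Social marginal cost = private MC + MEC = 40.52 + 4.03q.
Set SMC = demand: 40.52 + 4.03q = 71.90 - 2.57q → q* = 4.7545.
The Pigouvian tax equals MEC at q*: 9.74 + 1.50×4.7545 = 16.8718.

tax = 16.87 per unit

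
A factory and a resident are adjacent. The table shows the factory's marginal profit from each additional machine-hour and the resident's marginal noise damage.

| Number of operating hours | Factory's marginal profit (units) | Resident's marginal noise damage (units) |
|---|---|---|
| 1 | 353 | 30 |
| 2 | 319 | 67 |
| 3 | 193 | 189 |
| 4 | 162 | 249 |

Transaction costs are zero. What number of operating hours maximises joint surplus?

3

Bargaining reaches the level where marginal profit last exceeds marginal noise damage.
That holds through level 3 (193 ≥ 189) but not at 4 (162 < 249).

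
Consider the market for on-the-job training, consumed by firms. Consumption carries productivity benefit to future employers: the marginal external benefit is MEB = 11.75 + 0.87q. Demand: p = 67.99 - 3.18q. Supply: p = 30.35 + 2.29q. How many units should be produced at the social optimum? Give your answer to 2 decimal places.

q* = 10.74

Social marginal benefit = demand + MEB = 79.74 - 2.31q.
Set SMB = MC: 79.74 - 2.31q = 30.35 + 2.29q → q* = 10.7370.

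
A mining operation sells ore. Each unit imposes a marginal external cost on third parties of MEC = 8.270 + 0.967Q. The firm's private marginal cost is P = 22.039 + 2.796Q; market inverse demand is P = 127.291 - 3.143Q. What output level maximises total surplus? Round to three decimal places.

Social marginal cost = private MC + MEC = 30.309 + 3.763Q.
Set SMC = demand: 30.309 + 3.763Q = 127.291 - 3.143Q → Q* = 14.0432.

Q* = 14.043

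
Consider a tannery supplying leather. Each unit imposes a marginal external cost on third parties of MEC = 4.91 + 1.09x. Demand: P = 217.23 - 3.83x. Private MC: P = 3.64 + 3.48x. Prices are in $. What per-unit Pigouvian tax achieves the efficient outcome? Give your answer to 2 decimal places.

tax = $31.99 per unit

Social marginal cost = private MC + MEC = 8.55 + 4.57x.
Set SMC = demand: 8.55 + 4.57x = 217.23 - 3.83x → x* = 24.8429.
The Pigouvian tax equals MEC at x*: 4.91 + 1.09×24.8429 = 31.9888.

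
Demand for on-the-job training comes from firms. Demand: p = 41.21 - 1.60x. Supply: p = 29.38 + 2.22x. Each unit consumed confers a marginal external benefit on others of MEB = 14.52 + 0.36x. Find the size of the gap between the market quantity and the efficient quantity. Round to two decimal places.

4.52 units

Market equilibrium (private): 29.38 + 2.22x = 41.21 - 1.60x → x_m = 3.0969.
Social marginal benefit = demand + MEB = 55.73 - 1.24x.
Set SMB = MC: 55.73 - 1.24x = 29.38 + 2.22x → x* = 7.6156.
Gap = |3.0969 − 7.6156| = 4.5187.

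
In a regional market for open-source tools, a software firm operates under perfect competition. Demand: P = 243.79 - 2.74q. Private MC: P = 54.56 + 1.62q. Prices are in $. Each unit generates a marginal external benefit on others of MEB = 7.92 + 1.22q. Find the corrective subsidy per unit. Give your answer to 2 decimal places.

Social marginal cost = private MC − MEB = 46.64 + 0.40q.
Set SMC = demand: 46.64 + 0.40q = 243.79 - 2.74q → q* = 62.7866.
The Pigouvian subsidy equals MEB at q*: 7.92 + 1.22×62.7866 = 84.5197.

subsidy = $84.52 per unit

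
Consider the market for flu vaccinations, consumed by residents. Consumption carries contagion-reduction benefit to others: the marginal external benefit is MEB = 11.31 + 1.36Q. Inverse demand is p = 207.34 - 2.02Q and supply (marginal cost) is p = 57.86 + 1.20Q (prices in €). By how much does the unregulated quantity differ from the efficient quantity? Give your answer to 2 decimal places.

40.02 units

Market equilibrium (private): 57.86 + 1.20Q = 207.34 - 2.02Q → Q_m = 46.4224.
Social marginal benefit = demand + MEB = 218.65 - 0.66Q.
Set SMB = MC: 218.65 - 0.66Q = 57.86 + 1.20Q → Q* = 86.4462.
Gap = |46.4224 − 86.4462| = 40.0238.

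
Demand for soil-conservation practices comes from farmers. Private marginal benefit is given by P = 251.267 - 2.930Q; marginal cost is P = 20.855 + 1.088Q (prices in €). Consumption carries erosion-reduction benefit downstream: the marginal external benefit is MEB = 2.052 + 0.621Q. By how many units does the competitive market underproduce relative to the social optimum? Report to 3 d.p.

11.087 units

Market equilibrium (private): 20.855 + 1.088Q = 251.267 - 2.930Q → Q_m = 57.3449.
Social marginal benefit = demand + MEB = 253.319 - 2.309Q.
Set SMB = MC: 253.319 - 2.309Q = 20.855 + 1.088Q → Q* = 68.4321.
Gap = |57.3449 − 68.4321| = 11.0872.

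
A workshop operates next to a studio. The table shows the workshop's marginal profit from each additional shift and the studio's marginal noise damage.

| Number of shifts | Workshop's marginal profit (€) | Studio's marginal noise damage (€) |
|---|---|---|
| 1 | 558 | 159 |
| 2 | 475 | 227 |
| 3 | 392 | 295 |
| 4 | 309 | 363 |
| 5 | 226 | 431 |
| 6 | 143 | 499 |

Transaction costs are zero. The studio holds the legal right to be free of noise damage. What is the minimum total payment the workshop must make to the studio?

Efficient level: marginal profit ≥ marginal noise damage through level 3, so k* = 3.
With the studio holding the right, the workshop must at least compensate total damage at k*: 159 + 227 + 295 = 681.

€681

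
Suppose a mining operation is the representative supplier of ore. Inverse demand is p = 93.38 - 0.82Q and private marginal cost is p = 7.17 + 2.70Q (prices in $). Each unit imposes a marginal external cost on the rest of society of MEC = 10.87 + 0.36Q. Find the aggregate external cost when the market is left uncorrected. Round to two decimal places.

$374.19

Market equilibrium (private): 7.17 + 2.70Q = 93.38 - 0.82Q → Q_m = 24.4915.
Total external cost = ∫₀^{Q_m} (10.87 + 0.36Q) dQ = 10.87×24.4915 + ½×0.36×24.4915² = 374.1926.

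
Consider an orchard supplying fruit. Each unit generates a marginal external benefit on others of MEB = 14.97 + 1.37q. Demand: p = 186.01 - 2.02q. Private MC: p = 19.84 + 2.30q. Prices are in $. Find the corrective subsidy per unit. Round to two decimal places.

Social marginal cost = private MC − MEB = 4.87 + 0.93q.
Set SMC = demand: 4.87 + 0.93q = 186.01 - 2.02q → q* = 61.4034.
The Pigouvian subsidy equals MEB at q*: 14.97 + 1.37×61.4034 = 99.0927.

subsidy = $99.09 per unit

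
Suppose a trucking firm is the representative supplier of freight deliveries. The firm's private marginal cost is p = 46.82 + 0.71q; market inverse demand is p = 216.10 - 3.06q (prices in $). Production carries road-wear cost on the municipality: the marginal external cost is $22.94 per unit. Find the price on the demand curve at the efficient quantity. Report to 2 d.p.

Social marginal cost = private MC + MEC = 69.76 + 0.71q.
Set SMC = demand: 69.76 + 0.71q = 216.10 - 3.06q → q* = 38.8170.
Consumer price on the demand curve at q*: 216.10 − 3.06×38.8170 = 97.3200.

P = $97.32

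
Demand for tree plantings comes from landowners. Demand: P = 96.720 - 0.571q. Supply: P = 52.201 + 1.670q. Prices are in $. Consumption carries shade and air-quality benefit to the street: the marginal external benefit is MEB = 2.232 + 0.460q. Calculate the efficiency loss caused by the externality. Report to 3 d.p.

Market equilibrium (private): 52.201 + 1.670q = 96.720 - 0.571q → q_m = 19.8657.
Social marginal benefit = demand + MEB = 98.952 - 0.111q.
Set SMB = MC: 98.952 - 0.111q = 52.201 + 1.670q → q* = 26.2499.
Between q* and q_m the wedge SMB − MC runs linearly from 0 to MEB(q_m), so the loss is a triangle.
DWL = ½ × 6.3842 × 11.3702 = 36.2948.

DWL = $36.295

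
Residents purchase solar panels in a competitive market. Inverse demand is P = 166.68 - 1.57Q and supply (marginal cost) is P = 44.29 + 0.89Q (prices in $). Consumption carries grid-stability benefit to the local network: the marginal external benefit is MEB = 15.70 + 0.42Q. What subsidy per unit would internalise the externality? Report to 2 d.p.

Social marginal benefit = demand + MEB = 182.38 - 1.15Q.
Set SMB = MC: 182.38 - 1.15Q = 44.29 + 0.89Q → Q* = 67.6912.
The Pigouvian subsidy equals MEB at Q*: 15.70 + 0.42×67.6912 = 44.1303.

subsidy = $44.13 per unit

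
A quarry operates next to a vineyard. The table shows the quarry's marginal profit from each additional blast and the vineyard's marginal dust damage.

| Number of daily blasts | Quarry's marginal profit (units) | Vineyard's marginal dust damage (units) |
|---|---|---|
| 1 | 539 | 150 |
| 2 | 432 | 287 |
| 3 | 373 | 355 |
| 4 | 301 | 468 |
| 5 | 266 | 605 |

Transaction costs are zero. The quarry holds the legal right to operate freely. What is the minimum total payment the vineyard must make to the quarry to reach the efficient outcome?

Left alone the quarry would choose level 5 (marginal profit stays positive).
Efficient level: k* = 3 (marginal profit ≥ marginal dust damage through 3).
The vineyard must at least cover the quarry's forgone profit from cutting 5→3: 301 + 266 = 567.

567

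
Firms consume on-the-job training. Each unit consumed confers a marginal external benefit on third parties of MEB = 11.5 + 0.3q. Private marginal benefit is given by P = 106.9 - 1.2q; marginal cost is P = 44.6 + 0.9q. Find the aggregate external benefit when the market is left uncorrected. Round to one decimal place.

473.2

Market equilibrium (private): 44.6 + 0.9q = 106.9 - 1.2q → q_m = 29.6667.
Total external benefit = ∫₀^{q_m} (11.5 + 0.3q) dq = 11.5×29.6667 + ½×0.3×29.6667² = 473.1840.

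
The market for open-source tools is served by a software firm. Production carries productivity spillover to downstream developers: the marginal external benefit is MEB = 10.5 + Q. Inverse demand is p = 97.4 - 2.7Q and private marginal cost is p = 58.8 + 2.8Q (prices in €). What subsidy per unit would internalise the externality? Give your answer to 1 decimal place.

Social marginal cost = private MC − MEB = 48.3 + 1.8Q.
Set SMC = demand: 48.3 + 1.8Q = 97.4 - 2.7Q → Q* = 10.9111.
The Pigouvian subsidy equals MEB at Q*: 10.5 + 1.0×10.9111 = 21.4111.

subsidy = €21.4 per unit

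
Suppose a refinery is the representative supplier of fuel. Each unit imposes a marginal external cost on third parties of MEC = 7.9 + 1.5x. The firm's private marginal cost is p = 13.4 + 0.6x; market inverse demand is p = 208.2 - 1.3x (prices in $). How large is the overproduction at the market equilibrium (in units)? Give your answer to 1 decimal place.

47.6 units

Market equilibrium (private): 13.4 + 0.6x = 208.2 - 1.3x → x_m = 102.5263.
Social marginal cost = private MC + MEC = 21.3 + 2.1x.
Set SMC = demand: 21.3 + 2.1x = 208.2 - 1.3x → x* = 54.9706.
Gap = |102.5263 − 54.9706| = 47.5557.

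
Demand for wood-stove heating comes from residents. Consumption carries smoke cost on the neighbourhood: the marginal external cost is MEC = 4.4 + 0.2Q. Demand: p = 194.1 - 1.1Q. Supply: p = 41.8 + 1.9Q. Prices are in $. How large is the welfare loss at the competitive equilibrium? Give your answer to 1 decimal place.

DWL = $33.1

Market equilibrium (private): 41.8 + 1.9Q = 194.1 - 1.1Q → Q_m = 50.7667.
Social marginal benefit = demand − MEC = 189.7 - 1.3Q.
Set SMB = MC: 189.7 - 1.3Q = 41.8 + 1.9Q → Q* = 46.2188.
The loss is the area between SMB and MC from Q* to Q_m; with linear curves that's a triangle of height MEC(Q_m).
DWL = ½ × 4.5479 × 14.5533 = 33.0935.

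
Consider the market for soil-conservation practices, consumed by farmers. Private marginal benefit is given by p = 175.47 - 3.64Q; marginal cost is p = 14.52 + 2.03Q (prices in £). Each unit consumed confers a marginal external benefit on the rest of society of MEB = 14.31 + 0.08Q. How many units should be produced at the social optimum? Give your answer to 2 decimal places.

Social marginal benefit = demand + MEB = 189.78 - 3.56Q.
Set SMB = MC: 189.78 - 3.56Q = 14.52 + 2.03Q → Q* = 31.3524.

Q* = 31.35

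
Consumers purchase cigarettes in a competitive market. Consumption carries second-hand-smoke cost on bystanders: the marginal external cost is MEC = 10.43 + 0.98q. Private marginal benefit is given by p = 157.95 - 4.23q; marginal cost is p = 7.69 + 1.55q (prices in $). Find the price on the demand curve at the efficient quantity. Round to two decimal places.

P = $70.45

Social marginal benefit = demand − MEC = 147.52 - 5.21q.
Set SMB = MC: 147.52 - 5.21q = 7.69 + 1.55q → q* = 20.6849.
Consumer price on the demand curve at q*: 157.95 − 4.23×20.6849 = 70.4529.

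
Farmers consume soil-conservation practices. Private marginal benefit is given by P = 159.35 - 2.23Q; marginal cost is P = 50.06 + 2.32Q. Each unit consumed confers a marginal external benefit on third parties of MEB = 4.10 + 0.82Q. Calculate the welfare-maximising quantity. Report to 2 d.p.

Social marginal benefit = demand + MEB = 163.45 - 1.41Q.
Set SMB = MC: 163.45 - 1.41Q = 50.06 + 2.32Q → Q* = 30.3995.

Q* = 30.40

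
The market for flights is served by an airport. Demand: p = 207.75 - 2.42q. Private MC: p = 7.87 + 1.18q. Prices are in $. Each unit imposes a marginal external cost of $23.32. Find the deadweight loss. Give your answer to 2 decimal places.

Market equilibrium (private): 7.87 + 1.18q = 207.75 - 2.42q → q_m = 55.5222.
Social marginal cost = private MC + MEC = 31.19 + 1.18q.
Set SMC = demand: 31.19 + 1.18q = 207.75 - 2.42q → q* = 49.0444.
The loss is the area between SMC and demand from q* to q_m; with linear curves that's a triangle of height MEC(q_m).
DWL = ½ × 6.4778 × 23.3200 = 75.5311.

DWL = $75.53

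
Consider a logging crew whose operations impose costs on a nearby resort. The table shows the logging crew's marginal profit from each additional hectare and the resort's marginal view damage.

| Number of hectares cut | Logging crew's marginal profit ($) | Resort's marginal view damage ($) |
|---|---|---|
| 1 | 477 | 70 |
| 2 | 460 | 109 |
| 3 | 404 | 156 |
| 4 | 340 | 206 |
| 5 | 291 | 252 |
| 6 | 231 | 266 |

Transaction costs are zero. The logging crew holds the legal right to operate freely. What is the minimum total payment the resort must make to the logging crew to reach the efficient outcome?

Left alone the logging crew would choose level 6 (marginal profit stays positive).
Efficient level: k* = 5 (marginal profit ≥ marginal view damage through 5).
The resort must at least cover the logging crew's forgone profit from cutting 6→5: 231 = 231.

$231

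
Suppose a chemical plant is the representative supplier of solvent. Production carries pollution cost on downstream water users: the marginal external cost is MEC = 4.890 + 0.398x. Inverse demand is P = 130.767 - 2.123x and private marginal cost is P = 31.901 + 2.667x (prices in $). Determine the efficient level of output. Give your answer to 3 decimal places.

x* = 18.114

Social marginal cost = private MC + MEC = 36.791 + 3.065x.
Set SMC = demand: 36.791 + 3.065x = 130.767 - 2.123x → x* = 18.1141.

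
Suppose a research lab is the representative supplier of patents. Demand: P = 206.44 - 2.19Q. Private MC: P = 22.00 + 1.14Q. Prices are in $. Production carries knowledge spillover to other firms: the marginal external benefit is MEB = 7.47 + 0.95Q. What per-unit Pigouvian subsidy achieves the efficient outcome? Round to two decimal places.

Social marginal cost = private MC − MEB = 14.53 + 0.19Q.
Set SMC = demand: 14.53 + 0.19Q = 206.44 - 2.19Q → Q* = 80.6345.
The Pigouvian subsidy equals MEB at Q*: 7.47 + 0.95×80.6345 = 84.0728.

subsidy = $84.07 per unit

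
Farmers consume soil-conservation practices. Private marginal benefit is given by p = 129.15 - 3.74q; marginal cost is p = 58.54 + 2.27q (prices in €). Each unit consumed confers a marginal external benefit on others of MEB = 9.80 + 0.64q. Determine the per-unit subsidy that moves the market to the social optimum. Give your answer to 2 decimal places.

subsidy = €19.38 per unit

Social marginal benefit = demand + MEB = 138.95 - 3.10q.
Set SMB = MC: 138.95 - 3.10q = 58.54 + 2.27q → q* = 14.9739.
The Pigouvian subsidy equals MEB at q*: 9.80 + 0.64×14.9739 = 19.3833.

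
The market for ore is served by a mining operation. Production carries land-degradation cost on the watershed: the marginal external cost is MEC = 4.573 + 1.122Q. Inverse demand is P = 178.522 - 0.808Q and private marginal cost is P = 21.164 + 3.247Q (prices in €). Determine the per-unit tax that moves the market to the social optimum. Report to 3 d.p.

Social marginal cost = private MC + MEC = 25.737 + 4.369Q.
Set SMC = demand: 25.737 + 4.369Q = 178.522 - 0.808Q → Q* = 29.5123.
The Pigouvian tax equals MEC at Q*: 4.573 + 1.122×29.5123 = 37.6858.

tax = €37.686 per unit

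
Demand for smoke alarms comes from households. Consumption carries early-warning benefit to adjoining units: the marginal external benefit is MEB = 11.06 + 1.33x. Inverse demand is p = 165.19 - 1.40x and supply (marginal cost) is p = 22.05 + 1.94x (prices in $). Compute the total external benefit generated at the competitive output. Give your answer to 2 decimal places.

Market equilibrium (private): 22.05 + 1.94x = 165.19 - 1.40x → x_m = 42.8563.
Total external benefit = ∫₀^{x_m} (11.06 + 1.33x) dx = 11.06×42.8563 + ½×1.33×42.8563² = 1695.3712.

$1695.37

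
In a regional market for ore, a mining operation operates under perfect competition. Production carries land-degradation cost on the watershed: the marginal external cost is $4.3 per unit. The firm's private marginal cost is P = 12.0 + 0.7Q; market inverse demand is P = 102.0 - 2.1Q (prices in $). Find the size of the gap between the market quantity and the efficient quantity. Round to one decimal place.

Market equilibrium (private): 12.0 + 0.7Q = 102.0 - 2.1Q → Q_m = 32.1429.
Social marginal cost = private MC + MEC = 16.3 + 0.7Q.
Set SMC = demand: 16.3 + 0.7Q = 102.0 - 2.1Q → Q* = 30.6071.
Gap = |32.1429 − 30.6071| = 1.5358.

1.5 units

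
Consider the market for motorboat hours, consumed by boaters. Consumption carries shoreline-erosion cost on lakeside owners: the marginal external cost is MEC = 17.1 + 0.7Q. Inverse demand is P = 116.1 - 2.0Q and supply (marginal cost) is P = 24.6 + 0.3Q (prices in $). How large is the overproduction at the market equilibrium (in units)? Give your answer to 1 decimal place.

15.0 units

Market equilibrium (private): 24.6 + 0.3Q = 116.1 - 2.0Q → Q_m = 39.7826.
Social marginal benefit = demand − MEC = 99.0 - 2.7Q.
Set SMB = MC: 99.0 - 2.7Q = 24.6 + 0.3Q → Q* = 24.8000.
Gap = |39.7826 − 24.8000| = 14.9826.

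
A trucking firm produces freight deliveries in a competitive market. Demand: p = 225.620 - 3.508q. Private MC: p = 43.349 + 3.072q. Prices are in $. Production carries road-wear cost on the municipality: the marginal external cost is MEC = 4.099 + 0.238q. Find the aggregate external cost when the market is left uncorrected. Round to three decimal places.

Market equilibrium (private): 43.349 + 3.072q = 225.620 - 3.508q → q_m = 27.7008.
Total external cost = ∫₀^{q_m} (4.099 + 0.238q) dq = 4.099×27.7008 + ½×0.238×27.7008² = 204.8584.

$204.858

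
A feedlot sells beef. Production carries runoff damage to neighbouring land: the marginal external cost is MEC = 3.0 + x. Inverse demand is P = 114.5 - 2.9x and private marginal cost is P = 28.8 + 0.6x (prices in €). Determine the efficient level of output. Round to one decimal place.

Social marginal cost = private MC + MEC = 31.8 + 1.6x.
Set SMC = demand: 31.8 + 1.6x = 114.5 - 2.9x → x* = 18.3778.

x* = 18.4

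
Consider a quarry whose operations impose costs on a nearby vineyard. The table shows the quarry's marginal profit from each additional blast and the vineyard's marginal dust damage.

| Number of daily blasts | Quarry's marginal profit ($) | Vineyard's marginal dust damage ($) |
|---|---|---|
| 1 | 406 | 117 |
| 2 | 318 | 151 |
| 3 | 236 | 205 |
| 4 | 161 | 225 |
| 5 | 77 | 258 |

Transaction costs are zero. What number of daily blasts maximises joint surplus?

3

Bargaining reaches the level where marginal profit last exceeds marginal dust damage.
That holds through level 3 (236 ≥ 205) but not at 4 (161 < 225).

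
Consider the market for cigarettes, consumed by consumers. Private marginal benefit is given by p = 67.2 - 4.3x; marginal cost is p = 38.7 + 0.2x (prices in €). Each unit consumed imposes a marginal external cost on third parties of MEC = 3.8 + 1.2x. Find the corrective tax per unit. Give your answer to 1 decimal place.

Social marginal benefit = demand − MEC = 63.4 - 5.5x.
Set SMB = MC: 63.4 - 5.5x = 38.7 + 0.2x → x* = 4.3333.
The Pigouvian tax equals MEC at x*: 3.8 + 1.2×4.3333 = 9.0000.

tax = €9.0 per unit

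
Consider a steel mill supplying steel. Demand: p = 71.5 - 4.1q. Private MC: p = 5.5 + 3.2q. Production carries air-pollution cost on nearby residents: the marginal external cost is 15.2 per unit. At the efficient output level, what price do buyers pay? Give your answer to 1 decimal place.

Social marginal cost = private MC + MEC = 20.7 + 3.2q.
Set SMC = demand: 20.7 + 3.2q = 71.5 - 4.1q → q* = 6.9589.
Consumer price on the demand curve at q*: 71.5 − 4.1×6.9589 = 42.9685.

P = 43.0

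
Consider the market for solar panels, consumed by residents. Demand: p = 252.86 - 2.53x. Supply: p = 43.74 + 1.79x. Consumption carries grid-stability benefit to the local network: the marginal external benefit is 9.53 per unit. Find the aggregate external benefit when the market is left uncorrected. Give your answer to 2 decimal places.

461.32

Market equilibrium (private): 43.74 + 1.79x = 252.86 - 2.53x → x_m = 48.4074.
Total external benefit = MEB × x_m = 9.53 × 48.4074 = 461.3225.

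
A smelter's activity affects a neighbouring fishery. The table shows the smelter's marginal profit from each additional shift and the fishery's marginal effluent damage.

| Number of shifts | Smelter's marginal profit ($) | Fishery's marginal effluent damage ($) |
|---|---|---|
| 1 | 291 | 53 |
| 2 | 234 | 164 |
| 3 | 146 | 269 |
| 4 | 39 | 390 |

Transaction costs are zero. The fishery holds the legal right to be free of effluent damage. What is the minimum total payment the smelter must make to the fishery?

$217

Efficient level: marginal profit ≥ marginal effluent damage through level 2, so k* = 2.
With the fishery holding the right, the smelter must at least compensate total damage at k*: 53 + 164 = 217.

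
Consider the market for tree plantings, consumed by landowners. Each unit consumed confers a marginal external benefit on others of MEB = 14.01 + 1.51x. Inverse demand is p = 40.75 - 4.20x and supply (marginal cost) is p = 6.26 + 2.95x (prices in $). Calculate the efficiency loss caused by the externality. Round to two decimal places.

Market equilibrium (private): 6.26 + 2.95x = 40.75 - 4.20x → x_m = 4.8238.
Social marginal benefit = demand + MEB = 54.76 - 2.69x.
Set SMB = MC: 54.76 - 2.69x = 6.26 + 2.95x → x* = 8.5993.
Height of the DWL triangle at x_m is SMB(x_m) − MC(x_m) = MEB(x_m) = 21.2939.
DWL = ½ × 3.7755 × 21.2939 = 40.1976.

DWL = $40.20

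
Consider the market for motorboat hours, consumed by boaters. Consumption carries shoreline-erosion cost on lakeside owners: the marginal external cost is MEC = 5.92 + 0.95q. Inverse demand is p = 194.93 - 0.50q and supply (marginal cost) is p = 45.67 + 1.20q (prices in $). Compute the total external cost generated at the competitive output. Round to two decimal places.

$4181.48

Market equilibrium (private): 45.67 + 1.20q = 194.93 - 0.50q → q_m = 87.8000.
Total external cost = ∫₀^{q_m} (5.92 + 0.95q) dq = 5.92×87.8000 + ½×0.95×87.8000² = 4181.4750.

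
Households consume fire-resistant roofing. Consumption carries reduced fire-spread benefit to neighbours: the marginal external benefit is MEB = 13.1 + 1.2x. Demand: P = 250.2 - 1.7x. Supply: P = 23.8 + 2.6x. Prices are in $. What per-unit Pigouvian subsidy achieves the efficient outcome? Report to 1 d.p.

subsidy = $105.8 per unit

Social marginal benefit = demand + MEB = 263.3 - 0.5x.
Set SMB = MC: 263.3 - 0.5x = 23.8 + 2.6x → x* = 77.2581.
The Pigouvian subsidy equals MEB at x*: 13.1 + 1.2×77.2581 = 105.8097.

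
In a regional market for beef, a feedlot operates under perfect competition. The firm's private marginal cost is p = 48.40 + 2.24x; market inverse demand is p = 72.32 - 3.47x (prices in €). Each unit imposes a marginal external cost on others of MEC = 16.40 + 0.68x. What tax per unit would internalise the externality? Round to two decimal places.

tax = €17.20 per unit

Social marginal cost = private MC + MEC = 64.80 + 2.92x.
Set SMC = demand: 64.80 + 2.92x = 72.32 - 3.47x → x* = 1.1768.
The Pigouvian tax equals MEC at x*: 16.40 + 0.68×1.1768 = 17.2002.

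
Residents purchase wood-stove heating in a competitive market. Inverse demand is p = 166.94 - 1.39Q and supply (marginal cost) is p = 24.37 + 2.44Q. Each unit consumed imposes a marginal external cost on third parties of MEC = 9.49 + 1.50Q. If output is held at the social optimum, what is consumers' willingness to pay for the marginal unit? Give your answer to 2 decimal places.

P = 132.23

Social marginal benefit = demand − MEC = 157.45 - 2.89Q.
Set SMB = MC: 157.45 - 2.89Q = 24.37 + 2.44Q → Q* = 24.9681.
Consumer price on the demand curve at Q*: 166.94 − 1.39×24.9681 = 132.2343.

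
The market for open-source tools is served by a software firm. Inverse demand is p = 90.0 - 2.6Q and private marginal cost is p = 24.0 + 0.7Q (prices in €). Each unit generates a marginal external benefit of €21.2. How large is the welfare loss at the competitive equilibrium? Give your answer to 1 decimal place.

DWL = €68.1

Market equilibrium (private): 24.0 + 0.7Q = 90.0 - 2.6Q → Q_m = 20.0000.
Social marginal cost = private MC − MEB = 2.8 + 0.7Q.
Set SMC = demand: 2.8 + 0.7Q = 90.0 - 2.6Q → Q* = 26.4242.
The welfare-loss triangle has base |Q_m − Q*| and height MEB(Q_m) (the vertical gap between SMC and demand is zero at Q* and MEB at Q_m).
DWL = ½ × 6.4242 × 21.2000 = 68.0965.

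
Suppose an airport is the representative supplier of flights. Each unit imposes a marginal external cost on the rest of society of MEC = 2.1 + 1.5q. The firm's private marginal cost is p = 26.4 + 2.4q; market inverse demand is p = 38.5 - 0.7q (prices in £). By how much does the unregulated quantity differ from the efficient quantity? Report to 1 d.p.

1.7 units

Market equilibrium (private): 26.4 + 2.4q = 38.5 - 0.7q → q_m = 3.9032.
Social marginal cost = private MC + MEC = 28.5 + 3.9q.
Set SMC = demand: 28.5 + 3.9q = 38.5 - 0.7q → q* = 2.1739.
Gap = |3.9032 − 2.1739| = 1.7293.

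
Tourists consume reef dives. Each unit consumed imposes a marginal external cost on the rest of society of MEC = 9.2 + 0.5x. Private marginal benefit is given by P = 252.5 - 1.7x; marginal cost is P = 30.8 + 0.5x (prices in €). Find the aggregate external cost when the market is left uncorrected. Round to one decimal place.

Market equilibrium (private): 30.8 + 0.5x = 252.5 - 1.7x → x_m = 100.7727.
Total external cost = ∫₀^{x_m} (9.2 + 0.5x) dx = 9.2×100.7727 + ½×0.5×100.7727² = 3465.8931.

€3465.9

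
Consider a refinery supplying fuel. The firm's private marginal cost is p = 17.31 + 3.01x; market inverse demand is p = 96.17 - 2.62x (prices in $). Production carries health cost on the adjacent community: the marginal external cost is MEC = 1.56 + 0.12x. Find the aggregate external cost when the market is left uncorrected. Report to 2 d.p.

$33.62

Market equilibrium (private): 17.31 + 3.01x = 96.17 - 2.62x → x_m = 14.0071.
Total external cost = ∫₀^{x_m} (1.56 + 0.12x) dx = 1.56×14.0071 + ½×0.12×14.0071² = 33.6230.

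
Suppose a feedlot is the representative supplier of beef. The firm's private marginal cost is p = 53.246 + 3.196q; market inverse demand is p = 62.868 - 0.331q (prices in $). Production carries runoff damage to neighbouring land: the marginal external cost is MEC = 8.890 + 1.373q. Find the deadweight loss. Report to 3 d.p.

Market equilibrium (private): 53.246 + 3.196q = 62.868 - 0.331q → q_m = 2.7281.
Social marginal cost = private MC + MEC = 62.136 + 4.569q.
Set SMC = demand: 62.136 + 4.569q = 62.868 - 0.331q → q* = 0.1494.
The loss is the area between SMC and demand from q* to q_m; with linear curves that's a triangle of height MEC(q_m).
DWL = ½ × 2.5787 × 12.6357 = 16.2918.

DWL = $16.292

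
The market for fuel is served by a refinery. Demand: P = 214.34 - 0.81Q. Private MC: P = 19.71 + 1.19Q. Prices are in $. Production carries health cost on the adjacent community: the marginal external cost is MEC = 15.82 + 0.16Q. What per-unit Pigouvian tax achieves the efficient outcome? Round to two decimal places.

tax = $29.07 per unit

Social marginal cost = private MC + MEC = 35.53 + 1.35Q.
Set SMC = demand: 35.53 + 1.35Q = 214.34 - 0.81Q → Q* = 82.7824.
The Pigouvian tax equals MEC at Q*: 15.82 + 0.16×82.7824 = 29.0652.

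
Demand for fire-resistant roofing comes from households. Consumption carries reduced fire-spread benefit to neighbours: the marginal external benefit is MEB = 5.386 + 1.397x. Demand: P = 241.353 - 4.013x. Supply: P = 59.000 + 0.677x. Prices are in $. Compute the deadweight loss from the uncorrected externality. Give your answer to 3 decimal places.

DWL = $541.218

Market equilibrium (private): 59.000 + 0.677x = 241.353 - 4.013x → x_m = 38.8812.
Social marginal benefit = demand + MEB = 246.739 - 2.616x.
Set SMB = MC: 246.739 - 2.616x = 59.000 + 0.677x → x* = 57.0115.
Between x* and x_m the wedge SMB − MC runs linearly from 0 to MEB(x_m), so the loss is a triangle.
DWL = ½ × 18.1303 × 59.7031 = 541.2176.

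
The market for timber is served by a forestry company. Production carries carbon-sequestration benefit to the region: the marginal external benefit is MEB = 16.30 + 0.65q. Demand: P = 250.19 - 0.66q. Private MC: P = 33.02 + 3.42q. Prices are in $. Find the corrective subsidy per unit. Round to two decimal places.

Social marginal cost = private MC − MEB = 16.72 + 2.77q.
Set SMC = demand: 16.72 + 2.77q = 250.19 - 0.66q → q* = 68.0671.
The Pigouvian subsidy equals MEB at q*: 16.30 + 0.65×68.0671 = 60.5436.

subsidy = $60.54 per unit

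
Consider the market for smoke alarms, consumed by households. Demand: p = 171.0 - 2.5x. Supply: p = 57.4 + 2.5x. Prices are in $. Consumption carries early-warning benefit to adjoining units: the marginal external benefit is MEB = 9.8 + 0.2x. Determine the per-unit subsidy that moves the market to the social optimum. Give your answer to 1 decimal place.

Social marginal benefit = demand + MEB = 180.8 - 2.3x.
Set SMB = MC: 180.8 - 2.3x = 57.4 + 2.5x → x* = 25.7083.
The Pigouvian subsidy equals MEB at x*: 9.8 + 0.2×25.7083 = 14.9417.

subsidy = $14.9 per unit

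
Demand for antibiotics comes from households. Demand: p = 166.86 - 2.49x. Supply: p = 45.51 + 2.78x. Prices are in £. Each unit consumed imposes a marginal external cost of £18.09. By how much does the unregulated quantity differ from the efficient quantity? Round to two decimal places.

Market equilibrium (private): 45.51 + 2.78x = 166.86 - 2.49x → x_m = 23.0266.
Social marginal benefit = demand − MEC = 148.77 - 2.49x.
Set SMB = MC: 148.77 - 2.49x = 45.51 + 2.78x → x* = 19.5939.
Gap = |23.0266 − 19.5939| = 3.4327.

3.43 units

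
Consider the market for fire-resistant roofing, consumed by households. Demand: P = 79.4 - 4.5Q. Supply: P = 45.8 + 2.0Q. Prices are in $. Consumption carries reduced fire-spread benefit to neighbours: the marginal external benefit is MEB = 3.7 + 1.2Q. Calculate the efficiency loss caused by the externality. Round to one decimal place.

Market equilibrium (private): 45.8 + 2.0Q = 79.4 - 4.5Q → Q_m = 5.1692.
Social marginal benefit = demand + MEB = 83.1 - 3.3Q.
Set SMB = MC: 83.1 - 3.3Q = 45.8 + 2.0Q → Q* = 7.0377.
The welfare-loss triangle has base |Q_m − Q*| and height MEB(Q_m) (the vertical gap between SMB and MC is zero at Q* and MEB at Q_m).
DWL = ½ × 1.8685 × 9.9031 = 9.2520.

DWL = $9.3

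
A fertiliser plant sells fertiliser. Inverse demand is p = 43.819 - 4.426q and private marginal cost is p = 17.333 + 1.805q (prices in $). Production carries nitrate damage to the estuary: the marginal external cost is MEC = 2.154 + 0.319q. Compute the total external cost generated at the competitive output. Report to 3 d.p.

$12.038

Market equilibrium (private): 17.333 + 1.805q = 43.819 - 4.426q → q_m = 4.2507.
Total external cost = ∫₀^{q_m} (2.154 + 0.319q) dq = 2.154×4.2507 + ½×0.319×4.2507² = 12.0379.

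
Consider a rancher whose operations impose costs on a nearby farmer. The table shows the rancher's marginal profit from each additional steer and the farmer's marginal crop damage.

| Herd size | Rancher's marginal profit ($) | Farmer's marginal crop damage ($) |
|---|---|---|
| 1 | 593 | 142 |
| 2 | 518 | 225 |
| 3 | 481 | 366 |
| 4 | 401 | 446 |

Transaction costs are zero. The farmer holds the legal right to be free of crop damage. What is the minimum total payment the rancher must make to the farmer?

$733

Efficient level: marginal profit ≥ marginal crop damage through level 3, so k* = 3.
With the farmer holding the right, the rancher must at least compensate total damage at k*: 142 + 225 + 366 = 733.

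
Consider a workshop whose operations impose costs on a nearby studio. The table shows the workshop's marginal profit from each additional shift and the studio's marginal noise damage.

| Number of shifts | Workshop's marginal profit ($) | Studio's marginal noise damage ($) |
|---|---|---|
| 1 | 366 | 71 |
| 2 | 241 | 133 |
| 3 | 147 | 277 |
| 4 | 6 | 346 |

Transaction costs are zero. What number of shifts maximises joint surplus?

2

Bargaining reaches the level where marginal profit last exceeds marginal noise damage.
That holds through level 2 (241 ≥ 133) but not at 3 (147 < 277).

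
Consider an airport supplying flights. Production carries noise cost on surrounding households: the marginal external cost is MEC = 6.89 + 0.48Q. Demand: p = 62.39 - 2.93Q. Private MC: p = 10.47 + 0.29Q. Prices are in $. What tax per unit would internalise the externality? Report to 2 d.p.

Social marginal cost = private MC + MEC = 17.36 + 0.77Q.
Set SMC = demand: 17.36 + 0.77Q = 62.39 - 2.93Q → Q* = 12.1703.
The Pigouvian tax equals MEC at Q*: 6.89 + 0.48×12.1703 = 12.7317.

tax = $12.73 per unit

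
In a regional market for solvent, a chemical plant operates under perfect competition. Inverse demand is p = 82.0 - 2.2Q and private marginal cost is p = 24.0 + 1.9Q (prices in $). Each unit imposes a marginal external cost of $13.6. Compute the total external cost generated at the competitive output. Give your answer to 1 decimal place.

$192.4

Market equilibrium (private): 24.0 + 1.9Q = 82.0 - 2.2Q → Q_m = 14.1463.
Total external cost = MEC × Q_m = 13.6 × 14.1463 = 192.3897.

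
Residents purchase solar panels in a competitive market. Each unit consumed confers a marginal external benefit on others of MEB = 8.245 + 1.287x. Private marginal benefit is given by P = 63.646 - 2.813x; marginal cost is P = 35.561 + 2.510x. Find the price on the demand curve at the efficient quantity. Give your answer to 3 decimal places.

Social marginal benefit = demand + MEB = 71.891 - 1.526x.
Set SMB = MC: 71.891 - 1.526x = 35.561 + 2.510x → x* = 9.0015.
Consumer price on the demand curve at x*: 63.646 − 2.813×9.0015 = 38.3248.

P = 38.325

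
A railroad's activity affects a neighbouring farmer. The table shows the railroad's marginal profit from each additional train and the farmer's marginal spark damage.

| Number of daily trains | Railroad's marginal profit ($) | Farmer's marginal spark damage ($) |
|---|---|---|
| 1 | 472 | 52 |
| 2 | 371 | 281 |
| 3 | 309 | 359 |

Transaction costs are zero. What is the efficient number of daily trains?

2

Bargaining reaches the level where marginal profit last exceeds marginal spark damage.
That holds through level 2 (371 ≥ 281) but not at 3 (309 < 359).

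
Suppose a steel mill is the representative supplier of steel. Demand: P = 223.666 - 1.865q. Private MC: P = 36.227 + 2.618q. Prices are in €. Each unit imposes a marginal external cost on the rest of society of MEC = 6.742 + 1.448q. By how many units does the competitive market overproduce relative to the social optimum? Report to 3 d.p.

Market equilibrium (private): 36.227 + 2.618q = 223.666 - 1.865q → q_m = 41.8111.
Social marginal cost = private MC + MEC = 42.969 + 4.066q.
Set SMC = demand: 42.969 + 4.066q = 223.666 - 1.865q → q* = 30.4665.
Gap = |41.8111 − 30.4665| = 11.3446.

11.345 units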